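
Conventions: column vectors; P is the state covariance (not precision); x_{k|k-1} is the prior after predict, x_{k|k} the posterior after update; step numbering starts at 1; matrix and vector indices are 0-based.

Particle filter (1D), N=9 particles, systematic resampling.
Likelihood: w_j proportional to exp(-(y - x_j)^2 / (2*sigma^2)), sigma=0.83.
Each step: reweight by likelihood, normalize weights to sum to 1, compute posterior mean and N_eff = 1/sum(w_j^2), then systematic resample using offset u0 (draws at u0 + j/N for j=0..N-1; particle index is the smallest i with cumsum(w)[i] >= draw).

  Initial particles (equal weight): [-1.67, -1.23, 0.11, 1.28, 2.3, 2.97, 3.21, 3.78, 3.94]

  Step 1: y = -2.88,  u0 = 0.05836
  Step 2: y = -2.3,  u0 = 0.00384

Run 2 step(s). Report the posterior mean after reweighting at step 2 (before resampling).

post_mean = -1.5709

step 1: w=[0.7114, 0.2854, 0.0031, 0.0000, 0.0000, 0.0000, 0.0000, 0.0000, 0.0000]  mean=-1.5388  Neff=1.7018  idx=[0, 0, 0, 0, 0, 0, 1, 1, 1]
step 2: w=[0.1291, 0.1291, 0.1291, 0.1291, 0.1291, 0.1291, 0.0750, 0.0750, 0.0750]  mean=-1.5709  Neff=8.5495  idx=[0, 0, 1, 2, 3, 4, 5, 6, 7]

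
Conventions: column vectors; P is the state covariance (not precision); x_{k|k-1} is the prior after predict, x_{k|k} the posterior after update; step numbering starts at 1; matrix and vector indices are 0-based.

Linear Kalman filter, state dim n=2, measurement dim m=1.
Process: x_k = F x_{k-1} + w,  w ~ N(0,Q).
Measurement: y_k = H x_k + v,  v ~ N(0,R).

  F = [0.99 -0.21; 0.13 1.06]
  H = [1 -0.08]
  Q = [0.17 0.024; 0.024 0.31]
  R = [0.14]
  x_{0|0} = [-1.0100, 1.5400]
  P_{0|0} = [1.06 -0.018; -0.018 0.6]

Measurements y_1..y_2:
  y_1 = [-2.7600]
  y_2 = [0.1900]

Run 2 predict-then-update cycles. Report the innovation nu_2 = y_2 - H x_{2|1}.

step 1: x^-=[-1.3233, 1.5011]  P^-=[1.2429 0.0085; 0.0085 0.9971]  S=[1.3879]  K=[0.8950; -0.0514]  nu=[-1.3166]  x^+=[-2.5017, 1.5687]  P^+=[0.1311 0.0723; 0.0723 0.9934]
step 2: x^-=[-2.8061, 1.3376]  P^-=[0.3122 -0.1064; -0.1064 1.4484]  S=[0.4785]  K=[0.6703; -0.4645]  nu=[3.1031]  x^+=[-0.7262, -0.1037]  P^+=[0.0972 0.0426; 0.0426 1.3451]

innov = [3.1031]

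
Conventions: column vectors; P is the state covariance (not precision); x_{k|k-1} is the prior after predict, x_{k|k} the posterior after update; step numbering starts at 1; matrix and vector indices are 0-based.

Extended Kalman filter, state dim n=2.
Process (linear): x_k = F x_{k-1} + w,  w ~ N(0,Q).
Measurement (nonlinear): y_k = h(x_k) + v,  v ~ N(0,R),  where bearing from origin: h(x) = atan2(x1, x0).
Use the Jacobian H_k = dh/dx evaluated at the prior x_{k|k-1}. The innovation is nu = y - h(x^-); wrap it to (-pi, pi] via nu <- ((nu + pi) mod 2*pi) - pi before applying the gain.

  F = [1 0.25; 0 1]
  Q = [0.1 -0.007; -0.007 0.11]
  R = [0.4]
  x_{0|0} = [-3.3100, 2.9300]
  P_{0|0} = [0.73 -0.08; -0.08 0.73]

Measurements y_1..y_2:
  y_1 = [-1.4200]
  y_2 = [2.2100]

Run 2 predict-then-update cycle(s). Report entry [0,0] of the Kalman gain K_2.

step 1: x^-=[-2.5775, 2.9300]  P^-=[0.8356 0.0955; 0.0955 0.8400]  H_jac=[-0.1924 -0.1693]  S=[0.4612]  K=[-0.3836; -0.3481]  nu=[2.5709]  x^+=[-3.5638, 2.0351]  P^+=[0.7677 0.0339; 0.0339 0.7841]
step 2: x^-=[-3.0550, 2.0351]  P^-=[0.9337 0.2229; 0.2229 0.8941]  H_jac=[-0.1510 -0.2267]  S=[0.4825]  K=[-0.3970; -0.4899]  nu=[-0.3440]  x^+=[-2.9185, 2.2036]  P^+=[0.8577 0.1291; 0.1291 0.7783]

K[0,0] = -0.3970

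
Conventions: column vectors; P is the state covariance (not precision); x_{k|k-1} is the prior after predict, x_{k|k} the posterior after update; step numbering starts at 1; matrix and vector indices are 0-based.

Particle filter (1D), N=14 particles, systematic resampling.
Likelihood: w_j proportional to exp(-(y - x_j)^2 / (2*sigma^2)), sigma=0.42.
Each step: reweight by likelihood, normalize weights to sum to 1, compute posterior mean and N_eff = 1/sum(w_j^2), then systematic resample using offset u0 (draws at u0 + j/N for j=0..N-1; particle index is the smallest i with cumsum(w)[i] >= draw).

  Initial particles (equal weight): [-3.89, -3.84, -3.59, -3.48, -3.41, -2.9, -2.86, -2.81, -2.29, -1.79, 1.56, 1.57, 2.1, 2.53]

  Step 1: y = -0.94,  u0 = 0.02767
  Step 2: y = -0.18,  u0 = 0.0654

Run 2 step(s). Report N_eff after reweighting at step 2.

N_eff = 13.0102

step 1: w=[0.0000, 0.0000, 0.0000, 0.0000, 0.0000, 0.0001, 0.0002, 0.0004, 0.0423, 0.9569, 0.0000, 0.0000, 0.0000, 0.0000]  mean=-1.8119  Neff=1.0899  idx=[8, 9, 9, 9, 9, 9, 9, 9, 9, 9, 9, 9, 9, 9]
step 2: w=[0.0004, 0.0769, 0.0769, 0.0769, 0.0769, 0.0769, 0.0769, 0.0769, 0.0769, 0.0769, 0.0769, 0.0769, 0.0769, 0.0769]  mean=-1.7902  Neff=13.0102  idx=[1, 2, 3, 4, 5, 6, 7, 8, 9, 10, 11, 12, 12, 13]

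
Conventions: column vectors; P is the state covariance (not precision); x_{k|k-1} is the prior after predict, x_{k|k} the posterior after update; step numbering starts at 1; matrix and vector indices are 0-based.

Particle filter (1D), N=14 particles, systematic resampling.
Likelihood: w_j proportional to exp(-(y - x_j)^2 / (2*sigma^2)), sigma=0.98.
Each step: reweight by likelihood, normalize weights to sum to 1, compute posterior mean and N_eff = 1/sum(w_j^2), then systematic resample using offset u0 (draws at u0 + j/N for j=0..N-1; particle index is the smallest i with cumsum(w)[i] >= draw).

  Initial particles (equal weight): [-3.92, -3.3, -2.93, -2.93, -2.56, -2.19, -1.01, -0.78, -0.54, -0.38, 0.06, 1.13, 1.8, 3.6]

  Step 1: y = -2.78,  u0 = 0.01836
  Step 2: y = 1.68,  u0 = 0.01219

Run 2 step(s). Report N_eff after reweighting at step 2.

N_eff = 1.0947

step 1: w=[0.0904, 0.1545, 0.1758, 0.1758, 0.1734, 0.1484, 0.0348, 0.0222, 0.0131, 0.0089, 0.0027, 0.0001, 0.0000, 0.0000]  mean=-2.7262  Neff=6.7603  idx=[0, 0, 1, 1, 2, 2, 3, 3, 3, 4, 4, 5, 5, 6]
step 2: w=[0.0000, 0.0000, 0.0001, 0.0001, 0.0006, 0.0006, 0.0006, 0.0006, 0.0006, 0.0036, 0.0036, 0.0170, 0.0170, 0.9555]  mean=-1.0678  Neff=1.0947  idx=[11, 13, 13, 13, 13, 13, 13, 13, 13, 13, 13, 13, 13, 13]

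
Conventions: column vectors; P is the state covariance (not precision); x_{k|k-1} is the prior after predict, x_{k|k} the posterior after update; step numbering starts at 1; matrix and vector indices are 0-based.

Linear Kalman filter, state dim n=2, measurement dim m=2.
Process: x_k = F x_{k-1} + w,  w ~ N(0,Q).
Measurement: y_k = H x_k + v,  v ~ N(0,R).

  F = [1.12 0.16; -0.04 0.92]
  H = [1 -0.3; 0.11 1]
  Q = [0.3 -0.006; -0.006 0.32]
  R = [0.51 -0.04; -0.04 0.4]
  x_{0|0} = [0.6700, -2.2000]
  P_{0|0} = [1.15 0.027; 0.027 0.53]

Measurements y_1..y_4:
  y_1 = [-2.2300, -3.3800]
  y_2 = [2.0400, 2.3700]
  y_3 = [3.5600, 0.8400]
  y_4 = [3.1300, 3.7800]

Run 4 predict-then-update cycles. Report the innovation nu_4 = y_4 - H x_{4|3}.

innov = [0.4668, 3.2879]

step 1: x^-=[0.3984, -2.0508]  P^-=[1.7658 0.0481; 0.0481 0.7684]  S=[2.3161 -0.0297; -0.0297 1.2004]  K=[0.7590 0.2207; -0.0705 0.6428]  nu=[-3.2436, -1.3730]  x^+=[-2.3666, -2.7047]  P^+=[0.3830 0.0158; 0.0158 0.2582]
step 2: x^-=[-3.0834, -2.3937]  P^-=[0.7927 0.0310; 0.0310 0.5380]  S=[1.3325 -0.0842; -0.0842 0.9544]  K=[0.5991 0.1767; -0.0623 0.5618]  nu=[4.4053, 5.1029]  x^+=[0.4575, 0.1983]  P^+=[0.3025 0.0135; 0.0135 0.2257]
step 3: x^-=[0.5442, 0.1641]  P^-=[0.6901 0.0274; 0.0274 0.5105]  S=[1.2295 -0.0907; -0.0907 0.9249]  K=[0.5669 0.1673; -0.0617 0.5492]  nu=[3.0651, 0.6160]  x^+=[2.3848, 0.3132]  P^+=[0.2862 0.0128; 0.0128 0.2207]
step 4: x^-=[2.7211, 0.1928]  P^-=[0.6693 0.0267; 0.0267 0.5064]  S=[1.2088 -0.0924; -0.0924 0.9203]  K=[0.5597 0.1653; -0.0617 0.5472]  nu=[0.4668, 3.2879]  x^+=[3.5257, 1.9631]  P^+=[0.2826 0.0126; 0.0126 0.2200]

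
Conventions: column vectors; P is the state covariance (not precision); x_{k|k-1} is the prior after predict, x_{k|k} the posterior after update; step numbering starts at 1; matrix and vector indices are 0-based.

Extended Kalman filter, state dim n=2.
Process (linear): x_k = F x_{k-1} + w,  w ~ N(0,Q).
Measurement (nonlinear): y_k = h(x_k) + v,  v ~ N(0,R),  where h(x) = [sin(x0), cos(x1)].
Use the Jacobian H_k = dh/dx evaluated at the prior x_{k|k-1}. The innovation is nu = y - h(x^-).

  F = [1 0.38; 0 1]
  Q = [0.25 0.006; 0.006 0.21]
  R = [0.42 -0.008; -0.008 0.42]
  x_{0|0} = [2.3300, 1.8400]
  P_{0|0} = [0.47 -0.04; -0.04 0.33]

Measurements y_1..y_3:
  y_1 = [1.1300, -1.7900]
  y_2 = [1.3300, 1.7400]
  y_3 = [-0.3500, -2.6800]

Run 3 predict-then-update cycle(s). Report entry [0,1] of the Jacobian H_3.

step 1: x^-=[3.0292, 1.8400]  P^-=[0.7373 0.0914; 0.0914 0.5400]  H_jac=[-0.9937 0.0000; 0.0000 -0.9640]  S=[1.1480 0.0796; 0.0796 0.9218]  K=[-0.6353 -0.0408; -0.0402 -0.5612]  nu=[1.0178, -1.5240]  x^+=[2.4446, 2.6544]  P^+=[0.2682 0.0125; 0.0125 0.2442]
step 2: x^-=[3.4533, 2.6544]  P^-=[0.5630 0.1113; 0.1113 0.4542]  H_jac=[-0.9518 0.0000; 0.0000 -0.4681]  S=[0.9300 0.0416; 0.0416 0.5195]  K=[-0.5737 -0.0543; -0.0959 -0.4016]  nu=[1.6367, 2.6237]  x^+=[2.3717, 1.4438]  P^+=[0.2527 0.0390; 0.0390 0.3586]
step 3: x^-=[2.9203, 1.4438]  P^-=[0.5841 0.1812; 0.1812 0.5686]  H_jac=[-0.9756 0.0000; 0.0000 -0.9919]  S=[0.9760 0.1674; 0.1674 0.9795]  K=[-0.5691 -0.0863; -0.0849 -0.5613]  nu=[-0.5694, -2.8067]  x^+=[3.4866, 3.0677]  P^+=[0.2443 0.0319; 0.0319 0.2370]

H_jac[0,1] = 0.0000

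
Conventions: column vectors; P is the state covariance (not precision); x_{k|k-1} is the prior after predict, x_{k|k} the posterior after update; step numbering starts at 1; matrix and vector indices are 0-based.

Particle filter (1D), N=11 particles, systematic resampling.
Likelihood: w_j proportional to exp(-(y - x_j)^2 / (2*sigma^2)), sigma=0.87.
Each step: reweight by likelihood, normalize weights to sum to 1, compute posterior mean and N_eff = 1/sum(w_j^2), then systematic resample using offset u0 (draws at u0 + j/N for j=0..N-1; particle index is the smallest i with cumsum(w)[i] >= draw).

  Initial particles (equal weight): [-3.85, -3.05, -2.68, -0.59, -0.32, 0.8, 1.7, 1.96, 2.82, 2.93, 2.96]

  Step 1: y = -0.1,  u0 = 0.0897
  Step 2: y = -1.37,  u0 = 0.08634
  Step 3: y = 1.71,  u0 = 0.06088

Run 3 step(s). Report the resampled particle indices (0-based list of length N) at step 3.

resampled_idx = [2, 5, 6, 8, 9, 10, 10, 10, 10, 10, 10]

step 1: w=[0.0000, 0.0012, 0.0047, 0.3270, 0.3712, 0.2244, 0.0451, 0.0232, 0.0014, 0.0009, 0.0008]  mean=-0.0177  Neff=3.3590  idx=[3, 3, 3, 4, 4, 4, 4, 5, 5, 5, 9]
step 2: w=[0.1643, 0.1643, 0.1643, 0.1186, 0.1186, 0.1186, 0.1186, 0.0109, 0.0109, 0.0109, 0.0000]  mean=-0.4163  Neff=7.2687  idx=[0, 1, 1, 2, 2, 3, 4, 4, 5, 6, 9]
step 3: w=[0.0287, 0.0287, 0.0287, 0.0287, 0.0287, 0.0621, 0.0621, 0.0621, 0.0621, 0.0621, 0.5464]  mean=0.2532  Neff=3.1068  idx=[2, 5, 6, 8, 9, 10, 10, 10, 10, 10, 10]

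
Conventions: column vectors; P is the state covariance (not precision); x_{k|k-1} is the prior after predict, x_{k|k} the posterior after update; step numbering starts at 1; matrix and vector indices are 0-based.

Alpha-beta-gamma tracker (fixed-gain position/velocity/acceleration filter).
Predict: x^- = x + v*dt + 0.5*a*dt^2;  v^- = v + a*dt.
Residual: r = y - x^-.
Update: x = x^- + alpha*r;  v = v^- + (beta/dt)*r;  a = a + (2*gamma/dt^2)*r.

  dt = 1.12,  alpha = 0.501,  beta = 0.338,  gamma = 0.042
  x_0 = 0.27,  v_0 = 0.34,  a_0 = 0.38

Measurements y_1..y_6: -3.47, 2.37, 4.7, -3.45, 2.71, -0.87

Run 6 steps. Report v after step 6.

v_post = -0.5103

step 1: x_pred=0.8891  r=-4.3591  x^+=-1.2948  v^+=-0.5499  a^+=0.0881
step 2: x_pred=-1.8555  r=4.2255  x^+=0.2615  v^+=0.8239  a^+=0.3710
step 3: x_pred=1.4170  r=3.2830  x^+=3.0618  v^+=2.2303  a^+=0.5909
step 4: x_pred=5.9303  r=-9.3803  x^+=1.2308  v^+=0.0612  a^+=-0.0373
step 5: x_pred=1.2760  r=1.4340  x^+=1.9944  v^+=0.4523  a^+=0.0588
step 6: x_pred=2.5378  r=-3.4078  x^+=0.8305  v^+=-0.5103  a^+=-0.1694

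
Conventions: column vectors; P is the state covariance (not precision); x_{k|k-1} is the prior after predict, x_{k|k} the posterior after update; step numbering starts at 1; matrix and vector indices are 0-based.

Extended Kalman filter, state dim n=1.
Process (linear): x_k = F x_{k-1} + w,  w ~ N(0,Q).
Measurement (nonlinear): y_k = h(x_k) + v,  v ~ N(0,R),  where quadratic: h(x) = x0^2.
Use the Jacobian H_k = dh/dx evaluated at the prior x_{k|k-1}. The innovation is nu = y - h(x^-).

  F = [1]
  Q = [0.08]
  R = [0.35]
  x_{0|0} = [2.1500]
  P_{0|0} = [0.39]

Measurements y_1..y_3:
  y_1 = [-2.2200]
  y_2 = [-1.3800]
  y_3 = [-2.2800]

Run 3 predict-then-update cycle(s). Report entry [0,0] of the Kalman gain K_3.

step 1: x^-=[2.1500]  P^-=[0.4700]  H_jac=[4.3000]  S=[9.0403]  K=[0.2236]  nu=[-6.8425]  x^+=[0.6203]  P^+=[0.0182]
step 2: x^-=[0.6203]  P^-=[0.0982]  H_jac=[1.2407]  S=[0.5011]  K=[0.2431]  nu=[-1.7648]  x^+=[0.1913]  P^+=[0.0686]
step 3: x^-=[0.1913]  P^-=[0.1486]  H_jac=[0.3826]  S=[0.3718]  K=[0.1529]  nu=[-2.3166]  x^+=[-0.1630]  P^+=[0.1399]

K[0,0] = 0.1529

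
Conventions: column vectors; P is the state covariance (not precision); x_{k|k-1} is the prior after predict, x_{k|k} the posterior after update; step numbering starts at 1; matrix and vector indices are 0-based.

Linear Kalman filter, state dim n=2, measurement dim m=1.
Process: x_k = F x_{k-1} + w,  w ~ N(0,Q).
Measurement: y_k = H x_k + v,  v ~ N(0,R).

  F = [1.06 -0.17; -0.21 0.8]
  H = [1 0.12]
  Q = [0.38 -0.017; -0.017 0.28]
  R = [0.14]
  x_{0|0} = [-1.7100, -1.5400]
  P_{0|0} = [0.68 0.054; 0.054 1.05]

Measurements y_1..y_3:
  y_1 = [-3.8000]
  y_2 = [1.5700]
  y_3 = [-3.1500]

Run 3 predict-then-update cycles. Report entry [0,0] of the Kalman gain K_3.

step 1: x^-=[-1.5508, -0.8729]  P^-=[1.1549 -0.2634; -0.2634 0.9638]  S=[1.2456]  K=[0.9018; -0.1186]  nu=[-2.1445]  x^+=[-3.4848, -0.6185]  P^+=[0.1419 -0.1302; -0.1302 0.9463]
step 2: x^-=[-3.5887, 0.2370]  P^-=[0.6137 -0.2923; -0.2923 0.9356]  S=[0.6970]  K=[0.8301; -0.2583]  nu=[5.1303]  x^+=[0.6701, -1.0881]  P^+=[0.1334 -0.1429; -0.1429 0.8891]
step 3: x^-=[0.8953, -1.0112]  P^-=[0.6070 -0.2939; -0.2939 0.9029]  S=[0.6895]  K=[0.8292; -0.2690]  nu=[-3.9239]  x^+=[-2.3586, 0.0445]  P^+=[0.1329 -0.1400; -0.1400 0.8530]

K[0,0] = 0.8292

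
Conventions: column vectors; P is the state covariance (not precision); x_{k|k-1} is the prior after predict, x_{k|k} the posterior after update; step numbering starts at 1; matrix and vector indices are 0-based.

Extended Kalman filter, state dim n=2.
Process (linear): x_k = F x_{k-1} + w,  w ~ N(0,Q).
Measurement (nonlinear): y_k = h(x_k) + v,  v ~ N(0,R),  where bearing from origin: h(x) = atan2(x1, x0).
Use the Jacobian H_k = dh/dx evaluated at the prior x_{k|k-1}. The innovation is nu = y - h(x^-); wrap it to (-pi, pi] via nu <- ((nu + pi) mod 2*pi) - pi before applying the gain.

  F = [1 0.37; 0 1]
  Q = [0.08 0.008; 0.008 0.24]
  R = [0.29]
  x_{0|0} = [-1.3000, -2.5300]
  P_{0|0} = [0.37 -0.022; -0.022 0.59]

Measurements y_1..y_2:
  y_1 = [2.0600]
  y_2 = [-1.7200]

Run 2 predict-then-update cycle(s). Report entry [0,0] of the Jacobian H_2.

H_jac[0,0] = 0.1260

step 1: x^-=[-2.2361, -2.5300]  P^-=[0.5145 0.2043; 0.2043 0.8300]  H_jac=[0.2219 -0.1961]  S=[0.3295]  K=[0.2249; -0.3565]  nu=[-1.9286]  x^+=[-2.6698, -1.8425]  P^+=[0.4978 0.2307; 0.2307 0.7881]
step 2: x^-=[-3.3516, -1.8425]  P^-=[0.8565 0.5303; 0.5303 1.0281]  H_jac=[0.1260 -0.2291]  S=[0.3270]  K=[-0.0417; -0.5162]  nu=[0.9189]  x^+=[-3.3899, -2.3169]  P^+=[0.8559 0.5233; 0.5233 0.9410]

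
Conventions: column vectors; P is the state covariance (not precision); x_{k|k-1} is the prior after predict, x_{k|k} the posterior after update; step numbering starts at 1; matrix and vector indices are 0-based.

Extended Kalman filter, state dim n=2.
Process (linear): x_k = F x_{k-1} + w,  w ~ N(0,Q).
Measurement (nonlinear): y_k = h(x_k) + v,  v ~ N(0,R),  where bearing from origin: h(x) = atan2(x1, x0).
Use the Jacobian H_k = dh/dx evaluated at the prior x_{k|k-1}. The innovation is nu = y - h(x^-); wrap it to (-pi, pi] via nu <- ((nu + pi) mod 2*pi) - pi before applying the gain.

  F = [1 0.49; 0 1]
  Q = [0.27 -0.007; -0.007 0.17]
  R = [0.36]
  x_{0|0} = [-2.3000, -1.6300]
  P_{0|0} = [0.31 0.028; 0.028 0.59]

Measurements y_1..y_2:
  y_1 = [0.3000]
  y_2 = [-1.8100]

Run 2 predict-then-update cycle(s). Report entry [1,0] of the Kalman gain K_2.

K[1,0] = -0.1988

step 1: x^-=[-3.0987, -1.6300]  P^-=[0.7491 0.3101; 0.3101 0.7600]  H_jac=[0.1330 -0.2528]  S=[0.4010]  K=[0.0529; -0.3763]  nu=[2.9573]  x^+=[-2.9422, -2.7428]  P^+=[0.7480 0.3181; 0.3181 0.7032]
step 2: x^-=[-4.2862, -2.7428]  P^-=[1.4985 0.6557; 0.6557 0.8732]  H_jac=[0.1059 -0.1655]  S=[0.3777]  K=[0.1329; -0.1988]  nu=[0.7623]  x^+=[-4.1849, -2.8943]  P^+=[1.4919 0.6656; 0.6656 0.8583]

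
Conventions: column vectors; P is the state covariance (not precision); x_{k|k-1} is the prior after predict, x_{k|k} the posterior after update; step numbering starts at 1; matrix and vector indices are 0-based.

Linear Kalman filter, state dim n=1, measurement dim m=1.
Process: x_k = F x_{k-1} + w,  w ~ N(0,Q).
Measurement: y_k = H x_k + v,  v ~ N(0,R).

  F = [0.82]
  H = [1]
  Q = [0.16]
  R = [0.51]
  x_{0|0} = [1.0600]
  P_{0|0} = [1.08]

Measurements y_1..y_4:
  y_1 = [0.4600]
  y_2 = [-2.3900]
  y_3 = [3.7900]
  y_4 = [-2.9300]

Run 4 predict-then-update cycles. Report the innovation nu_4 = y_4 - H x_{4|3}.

step 1: x^-=[0.8692]  P^-=[0.8862]  S=[1.3962]  K=[0.6347]  nu=[-0.4092]  x^+=[0.6095]  P^+=[0.3237]
step 2: x^-=[0.4998]  P^-=[0.3777]  S=[0.8877]  K=[0.4255]  nu=[-2.8898]  x^+=[-0.7297]  P^+=[0.2170]
step 3: x^-=[-0.5984]  P^-=[0.3059]  S=[0.8159]  K=[0.3749]  nu=[4.3884]  x^+=[1.0469]  P^+=[0.1912]
step 4: x^-=[0.8585]  P^-=[0.2886]  S=[0.7986]  K=[0.3614]  nu=[-3.7885]  x^+=[-0.5105]  P^+=[0.1843]

innov = [-3.7885]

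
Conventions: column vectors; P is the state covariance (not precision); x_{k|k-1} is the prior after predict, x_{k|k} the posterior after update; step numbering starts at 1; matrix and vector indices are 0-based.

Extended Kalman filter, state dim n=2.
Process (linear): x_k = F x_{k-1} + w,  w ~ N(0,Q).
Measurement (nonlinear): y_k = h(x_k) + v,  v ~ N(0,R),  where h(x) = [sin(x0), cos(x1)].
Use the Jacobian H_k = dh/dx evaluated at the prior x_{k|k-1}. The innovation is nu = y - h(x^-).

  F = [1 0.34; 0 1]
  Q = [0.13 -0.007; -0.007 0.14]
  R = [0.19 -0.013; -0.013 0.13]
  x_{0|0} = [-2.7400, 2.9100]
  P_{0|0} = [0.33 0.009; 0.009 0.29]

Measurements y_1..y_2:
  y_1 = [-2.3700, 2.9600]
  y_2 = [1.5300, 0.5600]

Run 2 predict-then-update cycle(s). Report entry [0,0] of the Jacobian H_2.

step 1: x^-=[-1.7506, 2.9100]  P^-=[0.4996 0.1006; 0.1006 0.4300]  H_jac=[-0.1788 0.0000; 0.0000 -0.2295]  S=[0.2060 -0.0089; -0.0089 0.1527]  K=[-0.4414 -0.1769; -0.1155 -0.6533]  nu=[-1.3861, 3.9333]  x^+=[-1.8346, 0.5006]  P^+=[0.4561 0.0752; 0.0752 0.3634]
step 2: x^-=[-1.6644, 0.5006]  P^-=[0.6793 0.1918; 0.1918 0.5034]  H_jac=[-0.0934 0.0000; 0.0000 -0.4800]  S=[0.1959 -0.0044; -0.0044 0.2460]  K=[-0.3325 -0.3801; -0.1136 -0.9844]  nu=[2.5256, -0.3173]  x^+=[-2.3835, 0.5262]  P^+=[0.6232 0.0940; 0.0940 0.2635]

H_jac[0,0] = -0.0934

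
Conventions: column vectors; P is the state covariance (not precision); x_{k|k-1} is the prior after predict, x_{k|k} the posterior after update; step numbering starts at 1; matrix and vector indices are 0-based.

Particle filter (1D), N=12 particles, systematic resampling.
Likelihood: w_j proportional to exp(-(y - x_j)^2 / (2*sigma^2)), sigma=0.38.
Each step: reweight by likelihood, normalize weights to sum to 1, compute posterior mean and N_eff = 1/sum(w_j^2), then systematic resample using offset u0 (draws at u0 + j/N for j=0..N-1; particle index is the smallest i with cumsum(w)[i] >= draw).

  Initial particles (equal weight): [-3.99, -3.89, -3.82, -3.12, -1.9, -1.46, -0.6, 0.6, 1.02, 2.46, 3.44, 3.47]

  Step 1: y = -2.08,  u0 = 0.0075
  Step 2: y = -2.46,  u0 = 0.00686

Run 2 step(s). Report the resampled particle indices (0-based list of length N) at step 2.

step 1: w=[0.0000, 0.0000, 0.0000, 0.0200, 0.7561, 0.2235, 0.0004, 0.0000, 0.0000, 0.0000, 0.0000, 0.0000]  mean=-1.8256  Neff=1.6078  idx=[3, 4, 4, 4, 4, 4, 4, 4, 4, 4, 5, 5]
step 2: w=[0.0666, 0.1016, 0.1016, 0.1016, 0.1016, 0.1016, 0.1016, 0.1016, 0.1016, 0.1016, 0.0094, 0.0094]  mean=-1.9730  Neff=10.2519  idx=[0, 1, 2, 2, 3, 4, 5, 6, 6, 7, 8, 9]

resampled_idx = [0, 1, 2, 2, 3, 4, 5, 6, 6, 7, 8, 9]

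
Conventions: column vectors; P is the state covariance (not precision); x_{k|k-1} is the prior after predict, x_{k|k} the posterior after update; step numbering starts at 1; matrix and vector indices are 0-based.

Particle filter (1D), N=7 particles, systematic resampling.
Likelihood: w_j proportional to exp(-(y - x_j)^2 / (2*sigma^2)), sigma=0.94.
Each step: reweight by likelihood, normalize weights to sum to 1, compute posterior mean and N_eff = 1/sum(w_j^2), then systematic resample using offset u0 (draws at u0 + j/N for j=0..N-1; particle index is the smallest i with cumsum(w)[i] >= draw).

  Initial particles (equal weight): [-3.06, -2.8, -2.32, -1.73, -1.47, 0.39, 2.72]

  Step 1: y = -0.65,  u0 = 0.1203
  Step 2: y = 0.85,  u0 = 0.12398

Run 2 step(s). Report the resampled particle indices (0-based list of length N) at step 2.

step 1: w=[0.0181, 0.0355, 0.1001, 0.2508, 0.3316, 0.2631, 0.0008]  mean=-1.2037  Neff=3.9418  idx=[2, 3, 4, 4, 4, 5, 5]
step 2: w=[0.0017, 0.0119, 0.0245, 0.0245, 0.0245, 0.4565, 0.4565]  mean=0.2235  Neff=2.3885  idx=[5, 5, 5, 6, 6, 6, 6]

resampled_idx = [5, 5, 5, 6, 6, 6, 6]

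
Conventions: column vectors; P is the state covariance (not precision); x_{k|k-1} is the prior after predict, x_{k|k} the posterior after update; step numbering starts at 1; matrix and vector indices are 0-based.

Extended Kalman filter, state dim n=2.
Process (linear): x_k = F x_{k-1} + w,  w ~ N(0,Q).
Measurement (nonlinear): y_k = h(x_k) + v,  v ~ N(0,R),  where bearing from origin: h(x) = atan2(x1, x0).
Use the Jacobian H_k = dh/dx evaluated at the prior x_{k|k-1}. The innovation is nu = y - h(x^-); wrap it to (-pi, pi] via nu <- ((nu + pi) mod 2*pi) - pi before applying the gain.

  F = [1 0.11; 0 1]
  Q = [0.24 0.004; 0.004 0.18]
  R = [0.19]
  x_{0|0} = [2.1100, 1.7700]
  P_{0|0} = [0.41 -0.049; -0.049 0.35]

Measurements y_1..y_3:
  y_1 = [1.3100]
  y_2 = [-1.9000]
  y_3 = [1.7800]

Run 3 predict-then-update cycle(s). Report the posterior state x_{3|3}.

step 1: x^-=[2.3047, 1.7700]  P^-=[0.6435 -0.0065; -0.0065 0.5300]  H_jac=[-0.2096 0.2729]  S=[0.2585]  K=[-0.5286; 0.5649]  nu=[0.6551]  x^+=[1.9584, 2.1400]  P^+=[0.5712 0.0707; 0.0707 0.4475]
step 2: x^-=[2.1938, 2.1400]  P^-=[0.8322 0.1239; 0.1239 0.6275]  H_jac=[-0.2278 0.2336]  S=[0.2542]  K=[-0.6319; 0.4654]  nu=[-2.6730]  x^+=[3.8830, 0.8959]  P^+=[0.7307 0.1987; 0.1987 0.5724]
step 3: x^-=[3.9815, 0.8959]  P^-=[1.0213 0.2657; 0.2657 0.7524]  H_jac=[-0.0538 0.2391]  S=[0.2291]  K=[0.0374; 0.7227]  nu=[1.5587]  x^+=[4.0398, 2.0223]  P^+=[1.0210 0.2595; 0.2595 0.6328]

x_post = [4.0398, 2.0223]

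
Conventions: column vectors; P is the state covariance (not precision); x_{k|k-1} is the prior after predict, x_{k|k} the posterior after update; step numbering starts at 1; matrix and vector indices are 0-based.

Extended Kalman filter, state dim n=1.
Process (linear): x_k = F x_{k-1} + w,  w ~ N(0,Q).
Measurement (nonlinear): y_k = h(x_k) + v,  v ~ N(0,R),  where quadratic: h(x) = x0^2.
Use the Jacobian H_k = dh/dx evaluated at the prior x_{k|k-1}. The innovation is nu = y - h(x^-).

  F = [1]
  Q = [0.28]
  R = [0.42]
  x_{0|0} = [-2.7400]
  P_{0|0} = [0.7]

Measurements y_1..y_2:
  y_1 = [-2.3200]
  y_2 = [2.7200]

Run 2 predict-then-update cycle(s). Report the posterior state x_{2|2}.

step 1: x^-=[-2.7400]  P^-=[0.9800]  H_jac=[-5.4800]  S=[29.8498]  K=[-0.1799]  nu=[-9.8276]  x^+=[-0.9719]  P^+=[0.0138]
step 2: x^-=[-0.9719]  P^-=[0.2938]  H_jac=[-1.9438]  S=[1.5300]  K=[-0.3732]  nu=[1.7755]  x^+=[-1.6345]  P^+=[0.0806]

x_post = [-1.6345]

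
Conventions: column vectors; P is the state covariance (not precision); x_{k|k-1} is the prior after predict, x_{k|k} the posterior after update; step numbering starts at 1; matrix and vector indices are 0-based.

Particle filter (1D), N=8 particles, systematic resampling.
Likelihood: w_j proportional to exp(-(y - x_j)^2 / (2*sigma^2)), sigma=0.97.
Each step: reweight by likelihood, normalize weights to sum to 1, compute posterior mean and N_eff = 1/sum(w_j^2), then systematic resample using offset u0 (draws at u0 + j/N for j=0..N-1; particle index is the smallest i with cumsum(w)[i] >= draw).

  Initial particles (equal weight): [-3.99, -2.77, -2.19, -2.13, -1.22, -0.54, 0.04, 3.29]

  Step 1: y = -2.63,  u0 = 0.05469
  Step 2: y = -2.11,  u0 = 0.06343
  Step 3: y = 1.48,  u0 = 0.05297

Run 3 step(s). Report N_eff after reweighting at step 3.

N_eff = 1.4601

step 1: w=[0.1037, 0.2741, 0.2499, 0.2425, 0.0963, 0.0272, 0.0063, 0.0000]  mean=-2.3688  Neff=4.6035  idx=[0, 1, 1, 2, 2, 3, 3, 4]
step 2: w=[0.0239, 0.1242, 0.1242, 0.1560, 0.1560, 0.1565, 0.1565, 0.1027]  mean=-2.2587  Neff=7.1625  idx=[1, 2, 3, 4, 4, 5, 6, 7]
step 3: w=[0.0027, 0.0027, 0.0309, 0.0309, 0.0309, 0.0390, 0.0390, 0.8240]  mean=-1.3892  Neff=1.4601  idx=[3, 7, 7, 7, 7, 7, 7, 7]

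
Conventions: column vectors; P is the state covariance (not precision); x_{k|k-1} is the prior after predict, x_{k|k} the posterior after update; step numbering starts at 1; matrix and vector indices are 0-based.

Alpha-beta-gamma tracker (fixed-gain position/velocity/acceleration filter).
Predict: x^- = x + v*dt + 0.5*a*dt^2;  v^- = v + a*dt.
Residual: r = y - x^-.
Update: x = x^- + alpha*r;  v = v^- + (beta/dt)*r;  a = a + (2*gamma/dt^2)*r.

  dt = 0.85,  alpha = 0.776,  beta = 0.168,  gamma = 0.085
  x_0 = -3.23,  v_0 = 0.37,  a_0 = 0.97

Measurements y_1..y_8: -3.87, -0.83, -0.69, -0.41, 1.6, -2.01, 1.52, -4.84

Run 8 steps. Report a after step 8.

step 1: x_pred=-2.5651  r=-1.3049  x^+=-3.5777  v^+=0.9366  a^+=0.6630
step 2: x_pred=-2.5421  r=1.7121  x^+=-1.2135  v^+=1.8385  a^+=1.0658
step 3: x_pred=0.7342  r=-1.4242  x^+=-0.3710  v^+=2.4629  a^+=0.7307
step 4: x_pred=1.9865  r=-2.3965  x^+=0.1268  v^+=2.6104  a^+=0.1668
step 5: x_pred=2.4059  r=-0.8059  x^+=1.7805  v^+=2.5929  a^+=-0.0228
step 6: x_pred=3.9762  r=-5.9862  x^+=-0.6691  v^+=1.3903  a^+=-1.4313
step 7: x_pred=-0.0044  r=1.5244  x^+=1.1785  v^+=0.4750  a^+=-1.0727
step 8: x_pred=1.1948  r=-6.0348  x^+=-3.4882  v^+=-1.6295  a^+=-2.4926

a_post = -2.4926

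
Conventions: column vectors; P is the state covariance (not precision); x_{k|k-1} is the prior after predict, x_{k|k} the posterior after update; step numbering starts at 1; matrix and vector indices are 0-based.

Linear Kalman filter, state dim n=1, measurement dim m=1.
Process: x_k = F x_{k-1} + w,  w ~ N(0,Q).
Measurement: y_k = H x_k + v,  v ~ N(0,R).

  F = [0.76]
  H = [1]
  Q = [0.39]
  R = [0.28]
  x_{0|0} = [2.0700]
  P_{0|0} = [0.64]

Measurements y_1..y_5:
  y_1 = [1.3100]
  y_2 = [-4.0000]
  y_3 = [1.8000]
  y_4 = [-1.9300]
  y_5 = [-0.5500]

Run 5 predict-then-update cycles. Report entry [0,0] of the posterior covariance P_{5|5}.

step 1: x^-=[1.5732]  P^-=[0.7597]  S=[1.0397]  K=[0.7307]  nu=[-0.2632]  x^+=[1.3809]  P^+=[0.2046]
step 2: x^-=[1.0495]  P^-=[0.5082]  S=[0.7882]  K=[0.6447]  nu=[-5.0495]  x^+=[-2.2062]  P^+=[0.1805]
step 3: x^-=[-1.6767]  P^-=[0.4943]  S=[0.7743]  K=[0.6384]  nu=[3.4767]  x^+=[0.5427]  P^+=[0.1787]
step 4: x^-=[0.4125]  P^-=[0.4932]  S=[0.7732]  K=[0.6379]  nu=[-2.3425]  x^+=[-1.0818]  P^+=[0.1786]
step 5: x^-=[-0.8221]  P^-=[0.4932]  S=[0.7732]  K=[0.6379]  nu=[0.2721]  x^+=[-0.6486]  P^+=[0.1786]

P_post[0,0] = 0.1786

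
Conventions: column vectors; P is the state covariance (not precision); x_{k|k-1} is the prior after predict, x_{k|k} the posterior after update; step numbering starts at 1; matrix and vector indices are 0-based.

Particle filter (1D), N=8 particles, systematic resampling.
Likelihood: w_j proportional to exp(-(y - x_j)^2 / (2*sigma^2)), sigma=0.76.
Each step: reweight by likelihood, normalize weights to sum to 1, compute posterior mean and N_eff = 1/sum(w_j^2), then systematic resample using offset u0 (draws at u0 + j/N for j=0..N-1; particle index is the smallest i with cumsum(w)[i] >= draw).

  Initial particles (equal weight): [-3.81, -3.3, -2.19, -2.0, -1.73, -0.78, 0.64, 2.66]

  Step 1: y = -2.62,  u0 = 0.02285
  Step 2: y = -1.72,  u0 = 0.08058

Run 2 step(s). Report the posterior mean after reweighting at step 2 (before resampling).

post_mean = -2.0806

step 1: w=[0.0950, 0.2169, 0.2758, 0.2320, 0.1630, 0.0173, 0.0000, 0.0000]  mean=-2.4411  Neff=4.6987  idx=[0, 1, 1, 2, 2, 3, 3, 4]
step 2: w=[0.0048, 0.0241, 0.0241, 0.1730, 0.1730, 0.1957, 0.1957, 0.2095]  mean=-2.0806  Neff=5.5080  idx=[3, 3, 4, 5, 5, 6, 7, 7]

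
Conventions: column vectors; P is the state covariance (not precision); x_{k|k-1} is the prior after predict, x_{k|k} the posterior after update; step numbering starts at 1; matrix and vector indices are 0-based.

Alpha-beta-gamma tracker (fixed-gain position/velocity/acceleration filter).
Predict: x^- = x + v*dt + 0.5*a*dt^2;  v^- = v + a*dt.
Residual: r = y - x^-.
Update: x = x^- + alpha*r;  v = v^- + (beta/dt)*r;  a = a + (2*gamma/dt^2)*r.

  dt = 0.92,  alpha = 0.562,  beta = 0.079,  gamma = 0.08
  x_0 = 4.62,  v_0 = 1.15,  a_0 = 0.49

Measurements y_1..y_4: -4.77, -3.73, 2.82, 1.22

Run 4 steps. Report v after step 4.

v_post = -2.9611

step 1: x_pred=5.8854  r=-10.6554  x^+=-0.1029  v^+=0.6858  a^+=-1.5242
step 2: x_pred=-0.1170  r=-3.6130  x^+=-2.1475  v^+=-1.0267  a^+=-2.2072
step 3: x_pred=-4.0262  r=6.8462  x^+=-0.1786  v^+=-2.4695  a^+=-0.9130
step 4: x_pred=-2.8370  r=4.0570  x^+=-0.5570  v^+=-2.9611  a^+=-0.1461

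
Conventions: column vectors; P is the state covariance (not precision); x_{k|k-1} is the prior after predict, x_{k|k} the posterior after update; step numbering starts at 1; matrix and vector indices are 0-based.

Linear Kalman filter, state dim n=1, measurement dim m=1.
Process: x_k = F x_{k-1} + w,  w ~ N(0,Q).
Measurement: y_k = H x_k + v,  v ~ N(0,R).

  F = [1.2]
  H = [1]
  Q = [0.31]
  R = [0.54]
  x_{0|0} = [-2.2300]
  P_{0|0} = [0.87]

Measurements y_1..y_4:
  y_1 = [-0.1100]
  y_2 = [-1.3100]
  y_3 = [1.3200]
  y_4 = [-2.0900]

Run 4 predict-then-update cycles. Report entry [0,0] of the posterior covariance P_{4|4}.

P_post[0,0] = 0.3179

step 1: x^-=[-2.6760]  P^-=[1.5628]  S=[2.1028]  K=[0.7432]  nu=[2.5660]  x^+=[-0.7689]  P^+=[0.4013]
step 2: x^-=[-0.9227]  P^-=[0.8879]  S=[1.4279]  K=[0.6218]  nu=[-0.3873]  x^+=[-1.1635]  P^+=[0.3358]
step 3: x^-=[-1.3963]  P^-=[0.7935]  S=[1.3335]  K=[0.5951]  nu=[2.7163]  x^+=[0.2201]  P^+=[0.3213]
step 4: x^-=[0.2641]  P^-=[0.7727]  S=[1.3127]  K=[0.5886]  nu=[-2.3541]  x^+=[-1.1216]  P^+=[0.3179]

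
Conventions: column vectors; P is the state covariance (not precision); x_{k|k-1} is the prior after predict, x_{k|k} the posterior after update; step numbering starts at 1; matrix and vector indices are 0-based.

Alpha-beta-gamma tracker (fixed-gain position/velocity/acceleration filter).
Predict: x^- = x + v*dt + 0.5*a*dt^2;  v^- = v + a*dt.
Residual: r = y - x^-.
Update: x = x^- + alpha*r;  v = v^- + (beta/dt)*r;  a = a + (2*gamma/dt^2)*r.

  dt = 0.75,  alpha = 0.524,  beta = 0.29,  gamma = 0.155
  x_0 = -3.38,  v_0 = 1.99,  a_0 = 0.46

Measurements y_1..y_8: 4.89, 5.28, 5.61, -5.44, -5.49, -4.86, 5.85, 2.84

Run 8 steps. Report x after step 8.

x_post = -6.2155

step 1: x_pred=-1.7581  r=6.6481  x^+=1.7255  v^+=4.9056  a^+=4.1239
step 2: x_pred=6.5645  r=-1.2845  x^+=5.8914  v^+=7.5018  a^+=3.4159
step 3: x_pred=12.4785  r=-6.8685  x^+=8.8794  v^+=7.4079  a^+=-0.3694
step 4: x_pred=14.3315  r=-19.7715  x^+=3.9712  v^+=-0.5141  a^+=-11.2657
step 5: x_pred=0.4172  r=-5.9072  x^+=-2.6782  v^+=-11.2474  a^+=-14.5212
step 6: x_pred=-15.1978  r=10.3378  x^+=-9.7808  v^+=-18.1410  a^+=-8.8239
step 7: x_pred=-25.8683  r=31.7183  x^+=-9.2479  v^+=-12.4945  a^+=8.6564
step 8: x_pred=-16.1842  r=19.0242  x^+=-6.2155  v^+=1.3538  a^+=19.1409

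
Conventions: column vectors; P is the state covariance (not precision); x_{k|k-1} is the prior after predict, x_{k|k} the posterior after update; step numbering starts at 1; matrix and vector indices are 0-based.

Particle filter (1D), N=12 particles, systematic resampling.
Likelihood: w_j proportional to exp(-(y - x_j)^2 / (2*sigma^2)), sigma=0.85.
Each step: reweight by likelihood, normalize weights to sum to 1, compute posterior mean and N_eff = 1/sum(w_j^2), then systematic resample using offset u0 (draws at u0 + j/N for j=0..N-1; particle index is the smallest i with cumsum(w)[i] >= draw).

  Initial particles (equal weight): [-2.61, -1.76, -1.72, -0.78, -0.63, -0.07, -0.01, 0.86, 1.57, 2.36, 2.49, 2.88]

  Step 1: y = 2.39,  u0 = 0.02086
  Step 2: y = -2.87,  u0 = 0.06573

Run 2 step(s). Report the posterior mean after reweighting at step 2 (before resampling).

step 1: w=[0.0000, 0.0000, 0.0000, 0.0003, 0.0005, 0.0041, 0.0050, 0.0535, 0.1696, 0.2700, 0.2683, 0.2288]  mean=2.2755  Neff=4.3691  idx=[7, 8, 8, 9, 9, 9, 10, 10, 10, 10, 11, 11]
step 2: w=[0.9648, 0.0174, 0.0174, 0.0001, 0.0001, 0.0001, 0.0000, 0.0000, 0.0000, 0.0000, 0.0000, 0.0000]  mean=0.8854  Neff=1.0737  idx=[0, 0, 0, 0, 0, 0, 0, 0, 0, 0, 0, 2]

post_mean = 0.8854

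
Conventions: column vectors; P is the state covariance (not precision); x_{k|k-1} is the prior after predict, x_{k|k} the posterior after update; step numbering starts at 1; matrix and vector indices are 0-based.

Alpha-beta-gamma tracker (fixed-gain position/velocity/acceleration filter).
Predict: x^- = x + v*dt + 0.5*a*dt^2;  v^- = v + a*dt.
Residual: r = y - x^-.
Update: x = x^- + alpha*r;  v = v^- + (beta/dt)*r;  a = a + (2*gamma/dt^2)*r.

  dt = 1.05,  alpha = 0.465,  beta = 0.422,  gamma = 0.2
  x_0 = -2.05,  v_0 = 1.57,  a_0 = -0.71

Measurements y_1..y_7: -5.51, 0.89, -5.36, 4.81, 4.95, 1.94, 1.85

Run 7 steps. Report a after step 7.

a_post = -4.5175

step 1: x_pred=-0.7929  r=-4.7171  x^+=-2.9863  v^+=-1.0713  a^+=-2.4214
step 2: x_pred=-5.4461  r=6.3361  x^+=-2.4998  v^+=-1.0673  a^+=-0.1226
step 3: x_pred=-3.6881  r=-1.6719  x^+=-4.4655  v^+=-1.8680  a^+=-0.7292
step 4: x_pred=-6.8290  r=11.6390  x^+=-1.4168  v^+=2.0440  a^+=3.4935
step 5: x_pred=2.6552  r=2.2948  x^+=3.7223  v^+=6.6345  a^+=4.3261
step 6: x_pred=13.0733  r=-11.1333  x^+=7.8963  v^+=6.7024  a^+=0.2868
step 7: x_pred=15.0920  r=-13.2420  x^+=8.9345  v^+=1.6816  a^+=-4.5175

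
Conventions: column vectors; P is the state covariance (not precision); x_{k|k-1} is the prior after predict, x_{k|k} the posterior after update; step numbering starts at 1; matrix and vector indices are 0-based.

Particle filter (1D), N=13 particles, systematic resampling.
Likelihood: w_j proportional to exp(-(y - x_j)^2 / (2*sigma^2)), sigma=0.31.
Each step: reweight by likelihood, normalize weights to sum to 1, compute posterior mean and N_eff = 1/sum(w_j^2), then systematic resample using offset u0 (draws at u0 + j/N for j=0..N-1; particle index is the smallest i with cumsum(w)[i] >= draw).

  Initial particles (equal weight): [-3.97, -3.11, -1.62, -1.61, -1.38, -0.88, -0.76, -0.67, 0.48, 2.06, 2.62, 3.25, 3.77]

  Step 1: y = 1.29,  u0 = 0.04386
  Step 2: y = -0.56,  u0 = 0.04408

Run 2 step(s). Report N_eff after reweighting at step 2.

N_eff = 5.0000

step 1: w=[0.0000, 0.0000, 0.0000, 0.0000, 0.0000, 0.0000, 0.0000, 0.0000, 0.4180, 0.5807, 0.0013, 0.0000, 0.0000]  mean=1.4003  Neff=1.9533  idx=[8, 8, 8, 8, 8, 9, 9, 9, 9, 9, 9, 9, 9]
step 2: w=[0.2000, 0.2000, 0.2000, 0.2000, 0.2000, 0.0000, 0.0000, 0.0000, 0.0000, 0.0000, 0.0000, 0.0000, 0.0000]  mean=0.4800  Neff=5.0000  idx=[0, 0, 0, 1, 1, 2, 2, 2, 3, 3, 4, 4, 4]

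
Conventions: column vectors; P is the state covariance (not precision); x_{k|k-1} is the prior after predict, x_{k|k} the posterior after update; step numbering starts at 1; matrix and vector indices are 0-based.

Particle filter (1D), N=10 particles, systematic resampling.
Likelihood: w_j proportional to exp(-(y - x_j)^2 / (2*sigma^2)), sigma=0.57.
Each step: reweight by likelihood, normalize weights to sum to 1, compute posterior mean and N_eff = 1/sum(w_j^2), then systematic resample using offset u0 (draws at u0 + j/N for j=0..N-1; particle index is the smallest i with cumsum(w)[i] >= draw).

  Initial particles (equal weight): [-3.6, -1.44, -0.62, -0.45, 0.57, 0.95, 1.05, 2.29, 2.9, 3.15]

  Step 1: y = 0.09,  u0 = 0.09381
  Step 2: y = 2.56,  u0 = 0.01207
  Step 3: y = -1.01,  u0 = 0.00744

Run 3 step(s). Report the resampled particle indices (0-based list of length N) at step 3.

step 1: w=[0.0000, 0.0114, 0.1926, 0.2671, 0.2934, 0.1340, 0.1013, 0.0002, 0.0000, 0.0000]  mean=0.1455  Neff=4.4873  idx=[2, 2, 3, 3, 4, 4, 4, 5, 5, 6]
step 2: w=[0.0000, 0.0000, 0.0000, 0.0000, 0.0306, 0.0306, 0.0306, 0.2511, 0.2511, 0.4059]  mean=0.9557  Neff=3.4046  idx=[4, 7, 7, 7, 8, 8, 9, 9, 9, 9]
step 3: w=[0.5256, 0.0663, 0.0663, 0.0663, 0.0663, 0.0663, 0.0357, 0.0357, 0.0357, 0.0357]  mean=0.7646  Neff=3.2968  idx=[0, 0, 0, 0, 0, 0, 2, 3, 5, 7]

resampled_idx = [0, 0, 0, 0, 0, 0, 2, 3, 5, 7]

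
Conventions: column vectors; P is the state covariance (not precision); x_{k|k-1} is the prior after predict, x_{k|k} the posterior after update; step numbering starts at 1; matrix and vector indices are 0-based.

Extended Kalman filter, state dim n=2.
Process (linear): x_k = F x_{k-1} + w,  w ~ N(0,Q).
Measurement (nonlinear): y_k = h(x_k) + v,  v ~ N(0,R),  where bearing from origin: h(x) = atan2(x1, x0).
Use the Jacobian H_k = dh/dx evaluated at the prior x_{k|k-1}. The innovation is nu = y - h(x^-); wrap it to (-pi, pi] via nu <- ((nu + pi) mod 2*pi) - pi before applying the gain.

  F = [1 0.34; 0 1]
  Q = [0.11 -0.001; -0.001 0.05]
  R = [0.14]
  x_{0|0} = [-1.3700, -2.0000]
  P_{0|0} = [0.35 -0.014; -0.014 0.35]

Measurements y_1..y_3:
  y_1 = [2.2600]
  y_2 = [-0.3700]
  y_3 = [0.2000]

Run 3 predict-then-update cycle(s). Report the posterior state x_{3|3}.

step 1: x^-=[-2.0500, -2.0000]  P^-=[0.4909 0.1040; 0.1040 0.4000]  H_jac=[0.2438 -0.2499]  S=[0.1815]  K=[0.5163; -0.4111]  nu=[-1.6546]  x^+=[-2.9043, -1.3198]  P^+=[0.4426 0.1425; 0.1425 0.3693]
step 2: x^-=[-3.3531, -1.3198]  P^-=[0.6922 0.2671; 0.2671 0.4193]  H_jac=[0.1016 -0.2582]  S=[0.1611]  K=[0.0086; -0.5037]  nu=[2.3966]  x^+=[-3.3325, -2.5269]  P^+=[0.6922 0.2678; 0.2678 0.3785]
step 3: x^-=[-4.1917, -2.5269]  P^-=[1.0280 0.3955; 0.3955 0.4285]  H_jac=[0.1055 -0.1750]  S=[0.1500]  K=[0.2617; -0.2218]  nu=[2.7991]  x^+=[-3.4593, -3.1476]  P^+=[1.0177 0.4042; 0.4042 0.4211]

x_post = [-3.4593, -3.1476]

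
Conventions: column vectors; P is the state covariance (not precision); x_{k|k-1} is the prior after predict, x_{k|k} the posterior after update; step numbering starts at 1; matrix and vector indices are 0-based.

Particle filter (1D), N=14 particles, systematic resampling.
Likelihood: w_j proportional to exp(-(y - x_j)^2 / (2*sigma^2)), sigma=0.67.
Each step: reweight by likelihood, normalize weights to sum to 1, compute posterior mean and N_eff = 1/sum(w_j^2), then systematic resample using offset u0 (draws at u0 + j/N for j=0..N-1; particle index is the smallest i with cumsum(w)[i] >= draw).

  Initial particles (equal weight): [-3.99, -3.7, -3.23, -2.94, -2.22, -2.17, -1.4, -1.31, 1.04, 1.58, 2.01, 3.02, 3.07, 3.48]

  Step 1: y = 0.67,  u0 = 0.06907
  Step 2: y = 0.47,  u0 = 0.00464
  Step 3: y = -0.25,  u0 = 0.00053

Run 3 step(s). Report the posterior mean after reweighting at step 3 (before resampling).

post_mean = 1.0534

step 1: w=[0.0000, 0.0000, 0.0000, 0.0000, 0.0001, 0.0001, 0.0060, 0.0090, 0.6060, 0.2806, 0.0955, 0.0015, 0.0012, 0.0001]  mean=1.2537  Neff=2.1967  idx=[8, 8, 8, 8, 8, 8, 8, 8, 9, 9, 9, 9, 10, 11]
step 2: w=[0.1046, 0.1046, 0.1046, 0.1046, 0.1046, 0.1046, 0.1046, 0.1046, 0.0381, 0.0381, 0.0381, 0.0381, 0.0107, 0.0001]  mean=1.1329  Neff=10.7000  idx=[0, 0, 1, 2, 2, 3, 4, 4, 5, 6, 6, 7, 8, 10]
step 3: w=[0.0813, 0.0813, 0.0813, 0.0813, 0.0813, 0.0813, 0.0813, 0.0813, 0.0813, 0.0813, 0.0813, 0.0813, 0.0124, 0.0124]  mean=1.0534  Neff=12.5711  idx=[0, 0, 1, 2, 3, 4, 5, 6, 7, 7, 8, 9, 10, 11]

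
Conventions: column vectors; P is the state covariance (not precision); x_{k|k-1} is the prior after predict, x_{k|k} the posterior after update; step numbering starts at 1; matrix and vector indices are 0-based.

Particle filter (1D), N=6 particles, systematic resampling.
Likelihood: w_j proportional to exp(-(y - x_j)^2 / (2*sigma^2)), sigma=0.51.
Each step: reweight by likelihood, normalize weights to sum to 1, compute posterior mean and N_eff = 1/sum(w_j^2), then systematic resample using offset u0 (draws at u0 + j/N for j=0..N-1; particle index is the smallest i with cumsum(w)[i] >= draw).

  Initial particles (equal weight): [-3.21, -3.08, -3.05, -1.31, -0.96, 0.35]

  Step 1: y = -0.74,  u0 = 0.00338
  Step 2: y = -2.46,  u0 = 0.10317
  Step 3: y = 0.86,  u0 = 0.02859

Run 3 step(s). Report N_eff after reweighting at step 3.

step 1: w=[0.0000, 0.0000, 0.0000, 0.3458, 0.5884, 0.0658]  mean=-0.9949  Neff=2.1273  idx=[3, 3, 3, 4, 4, 4]
step 2: w=[0.2854, 0.2854, 0.2854, 0.0480, 0.0480, 0.0480]  mean=-1.2596  Neff=3.9811  idx=[0, 0, 1, 2, 2, 4]
step 3: w=[0.0509, 0.0509, 0.0509, 0.0509, 0.0509, 0.7456]  mean=-1.0491  Neff=1.7580  idx=[0, 3, 5, 5, 5, 5]

N_eff = 1.7580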